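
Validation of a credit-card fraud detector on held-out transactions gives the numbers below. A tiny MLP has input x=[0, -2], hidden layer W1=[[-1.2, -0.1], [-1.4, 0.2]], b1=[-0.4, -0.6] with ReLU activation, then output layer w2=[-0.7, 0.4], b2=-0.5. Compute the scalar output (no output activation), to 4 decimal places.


z1[0] = (-1.2)·(0) + (-0.1)·(-2) - 0.4 = -0.2
z1[1] = (-1.4)·(0) + (0.2)·(-2) - 0.6 = -1.0
h = ReLU(z1) = [0.0, 0.0]
output = (-0.7)·(0.0) + (0.4)·(0.0) - 0.5 = -0.5

-0.5


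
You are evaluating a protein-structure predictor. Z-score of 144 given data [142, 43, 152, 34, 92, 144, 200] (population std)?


μ = 115.2857, σ = 56.6158
z = (144 - 115.2857)/56.6158 = 0.5072

0.5072


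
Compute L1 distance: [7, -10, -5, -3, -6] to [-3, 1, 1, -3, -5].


d = |7+ 3| + |-10-1| + |-5-1| + |-3+ 3| + |-6+ 5|
  = 10 + 11 + 6 + 0 + 1
  = 28

28


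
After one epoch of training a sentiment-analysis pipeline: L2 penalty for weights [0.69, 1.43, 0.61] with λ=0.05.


‖w‖₂² = (0.69)² + (1.43)² + (0.61)²
     = 0.4761 + 2.0449 + 0.3721
     = 2.8931
λ·‖w‖₂² = 0.05·2.8931 = 0.144655

0.144655


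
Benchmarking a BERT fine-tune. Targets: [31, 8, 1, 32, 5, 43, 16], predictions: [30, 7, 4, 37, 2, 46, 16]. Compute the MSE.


Squared errors: (31-30)²=1, (8-7)²=1, (1-4)²=9, (32-37)²=25, (5-2)²=9, (43-46)²=9, (16-16)²=0
Sum = 54
MSE = 54/7 = 54/7

54/7


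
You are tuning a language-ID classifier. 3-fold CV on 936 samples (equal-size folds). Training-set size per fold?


Fold size = 936/3 = 312
Training per fold = 936 - 312 = 624

624


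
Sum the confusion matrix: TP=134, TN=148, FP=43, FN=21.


Total = TP + TN + FP + FN
= 134 + 148 + 43 + 21
= 346
(Predicted positive: 177, predicted negative: 169)

346


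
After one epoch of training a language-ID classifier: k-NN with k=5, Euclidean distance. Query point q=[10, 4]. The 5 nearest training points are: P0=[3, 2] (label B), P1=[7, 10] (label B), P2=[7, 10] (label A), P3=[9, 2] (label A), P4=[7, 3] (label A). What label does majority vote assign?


d(q,P0) = 7.2801  (label B)
d(q,P1) = 6.7082  (label B)
d(q,P2) = 6.7082  (label A)
d(q,P3) = 2.2361  (label A)
d(q,P4) = 3.1623  (label A)
Votes: A=3, B=2
Majority → A

A


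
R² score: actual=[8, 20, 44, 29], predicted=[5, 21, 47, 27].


ȳ = 25.25
SS_res = Σ(y-ŷ)² = 23
SS_tot = Σ(y-ȳ)² = 690.75
R² = 1 - SS_res/SS_tot = 1 - 0.0333 = 0.9667

0.9667


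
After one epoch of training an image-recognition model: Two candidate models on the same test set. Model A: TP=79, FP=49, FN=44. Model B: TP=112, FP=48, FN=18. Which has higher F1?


Model A: P=79/128=0.6172, R=79/123=0.6423, F1=2PR/(P+R)=2TP/(2TP+FP+FN)=158/251=0.6295
Model B: P=112/160=0.7, R=112/130=0.8615, F1=2PR/(P+R)=2TP/(2TP+FP+FN)=224/290=0.7724
0.6295 < 0.7724 → Model B

Model B


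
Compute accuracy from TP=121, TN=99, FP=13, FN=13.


Accuracy = (TP+TN)/(TP+TN+FP+FN)
= (121+99)/(246)
= 220/246 = 89.43%

89.43%


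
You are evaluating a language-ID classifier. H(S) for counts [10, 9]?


Probabilities: [10/19, 9/19] ≈ [0.5263, 0.4737]
H = -((10/19)·log₂(10/19) + (9/19)·log₂(9/19))
  = 0.998 bits

0.998 bits


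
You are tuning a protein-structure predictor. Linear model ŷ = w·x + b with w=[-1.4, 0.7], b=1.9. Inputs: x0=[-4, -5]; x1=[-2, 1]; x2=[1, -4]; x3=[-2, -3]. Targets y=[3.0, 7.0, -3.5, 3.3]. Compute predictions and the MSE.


ŷ0 = (-1.4)·(-4) + (0.7)·(-5) + 1.9 = 4.0
ŷ1 = (-1.4)·(-2) + (0.7)·(1) + 1.9 = 5.4
ŷ2 = (-1.4)·(1) + (0.7)·(-4) + 1.9 = -2.3
ŷ3 = (-1.4)·(-2) + (0.7)·(-3) + 1.9 = 2.6
errors² = [1.0, 2.56, 1.44, 0.49]
MSE = 5.4900/4 = 1.3725

1.3725


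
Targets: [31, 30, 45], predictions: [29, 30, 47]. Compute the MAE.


Absolute errors: |31-29|=2, |30-30|=0, |45-47|=2
Sum = 4
MAE = 4/3 = 4/3

4/3


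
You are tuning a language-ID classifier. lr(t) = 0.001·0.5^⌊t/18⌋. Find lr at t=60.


n_drops = ⌊60/18⌋ = 3
lr = 0.001·0.5^3 = 0.001·0.125 = 0.000125

0.000125


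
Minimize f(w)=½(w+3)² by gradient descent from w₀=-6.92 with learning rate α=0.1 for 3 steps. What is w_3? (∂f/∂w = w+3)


step 1: grad = -6.92+3 = -3.92; w = -6.92 - 0.1·(-3.92) = -6.528
step 2: grad = -6.528+3 = -3.528; w = -6.528 - 0.1·(-3.528) = -6.1752
step 3: grad = -6.1752+3 = -3.1752; w = -6.1752 - 0.1·(-3.1752) = -5.85768

-5.85768


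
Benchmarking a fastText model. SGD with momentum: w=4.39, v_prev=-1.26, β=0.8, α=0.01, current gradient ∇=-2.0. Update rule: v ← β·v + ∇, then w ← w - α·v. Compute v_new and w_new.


v_new = 0.8·-1.26 - 2.0 = -1.008 - 2.0 = -3.008
w_new = 4.39 - 0.01·-3.008 = 4.39 + 0.03008 = 4.42008

v_new=-3.008, w_new=4.42008


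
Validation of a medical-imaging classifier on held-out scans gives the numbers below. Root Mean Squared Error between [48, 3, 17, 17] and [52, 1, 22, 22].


MSE = 70/4 = 17.5
RMSE = √(70/4) = 4.1833

4.1833


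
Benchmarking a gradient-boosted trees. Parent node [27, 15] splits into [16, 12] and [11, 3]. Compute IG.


Parent = [27, 15], H_parent = 0.9403
H_left = 0.9852 (n=28), H_right = 0.7496 (n=14)
H_children = (28/42)·0.9852 + (14/42)·0.7496 = 0.9067
IG = 0.9403 - 0.9067 = 0.0336

0.0336


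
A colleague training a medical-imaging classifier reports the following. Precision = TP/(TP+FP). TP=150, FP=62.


Precision = TP/(TP+FP)
= 150/(150+62)
= 150/212 = 70.75%

70.75%


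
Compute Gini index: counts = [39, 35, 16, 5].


Probabilities: [39/95, 35/95, 16/95, 5/95] ≈ [0.4105, 0.3684, 0.1684, 0.0526]
Σpᵢ² = (1521 + 1225 + 256 + 25)/95² = 3027/9025
Gini = 1 - Σpᵢ² = 1 - 3027/9025 = 0.6646

0.6646


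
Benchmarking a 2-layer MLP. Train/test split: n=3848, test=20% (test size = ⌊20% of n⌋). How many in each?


Test = ⌊3848·20/100⌋ = 769
Train = 3848 - 769 = 3079

Train: 3079, Test: 769


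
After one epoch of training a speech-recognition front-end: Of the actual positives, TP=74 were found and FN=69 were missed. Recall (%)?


Recall = TP/(TP+FN)
= 74/(74+69)
= 74/143 = 51.75%

51.75%


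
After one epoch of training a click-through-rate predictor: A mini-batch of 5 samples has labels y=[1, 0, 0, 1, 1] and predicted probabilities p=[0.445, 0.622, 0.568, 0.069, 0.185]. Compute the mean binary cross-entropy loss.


L[0] = -ln(0.445) = 0.8097
L[1] = -ln(1-0.622) = -ln(0.378) = 0.9729
L[2] = -ln(1-0.568) = -ln(0.432) = 0.8393
L[3] = -ln(0.069) = 2.6736
L[4] = -ln(0.185) = 1.6874
mean = (0.8097 + 0.9729 + 0.8393 + 2.6736 + 1.6874)/5 = 1.3966

1.3966


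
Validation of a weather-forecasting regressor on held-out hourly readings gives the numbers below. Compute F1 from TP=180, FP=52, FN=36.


Precision = 180/232 = 0.7759
Recall = 180/216 = 0.8333
F1 = 2·P·R/(P+R) = 2·TP/(2·TP+FP+FN) = 360/(360+52+36) = 360/448 = 0.8036

0.8036


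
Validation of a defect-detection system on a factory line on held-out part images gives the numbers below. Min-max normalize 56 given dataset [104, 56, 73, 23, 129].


min=23, max=129
(56-23)/(129-23) = 33/106 = 0.3113

0.3113


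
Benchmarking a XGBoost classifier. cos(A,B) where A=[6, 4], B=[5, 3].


A·B = 6·5 + 4·3 = 42
‖A‖ = √52 = 7.2111, ‖B‖ = √34 = 5.831
cos = 42/(√52·√34) = 42/√1768 = 0.9989

0.9989


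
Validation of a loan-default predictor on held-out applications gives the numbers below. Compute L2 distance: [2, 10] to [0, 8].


d = √((2-0)² + (10-8)²)
  = √(4 + 4)
  = √8 = 2.8284

2.8284


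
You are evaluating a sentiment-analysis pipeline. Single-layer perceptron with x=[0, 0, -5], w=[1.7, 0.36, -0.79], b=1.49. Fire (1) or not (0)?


z = (0)·(1.7) + (0)·(0.36) + (-5)·(-0.79) + 1.49
  = 5.44
step(z) = 1 (z≥0)

1


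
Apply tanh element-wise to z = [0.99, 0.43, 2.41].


tanh(0.99) = 0.7574
tanh(0.43) = 0.4053
tanh(2.41) = 0.984
result = [0.7574, 0.4053, 0.984]

[0.7574, 0.4053, 0.984]


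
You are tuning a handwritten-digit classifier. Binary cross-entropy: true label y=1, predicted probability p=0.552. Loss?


BCE = -[y·ln(p) + (1-y)·ln(1-p)]
= -1·ln(0.552) - 0
= -ln(0.552) = 0.5942

0.5942


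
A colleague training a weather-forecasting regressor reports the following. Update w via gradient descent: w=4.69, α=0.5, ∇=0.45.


w_new = w - α·∇
= 4.69 - 0.5·0.45
= 4.69 - 0.225
= 4.465

4.465


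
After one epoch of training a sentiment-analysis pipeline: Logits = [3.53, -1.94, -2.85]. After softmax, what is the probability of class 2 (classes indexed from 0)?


Exponentials: e^3.53=34.124, e^-1.94=0.1437, e^-2.85=0.0578
Sum = 34.3255
Softmax = [0.9941, 0.0042, 0.0017]
p[2] = 0.0578/34.3255 = 0.0017

0.0017


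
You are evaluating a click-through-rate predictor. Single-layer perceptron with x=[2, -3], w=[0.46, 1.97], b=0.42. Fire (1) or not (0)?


z = (2)·(0.46) + (-3)·(1.97) + 0.42
  = -4.57
step(z) = 0 (z<0)

0


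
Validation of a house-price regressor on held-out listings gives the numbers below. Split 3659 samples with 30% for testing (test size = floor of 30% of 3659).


Test = ⌊3659·30/100⌋ = 1097
Train = 3659 - 1097 = 2562

Train: 2562, Test: 1097


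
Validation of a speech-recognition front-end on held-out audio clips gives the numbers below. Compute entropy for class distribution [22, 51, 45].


Probabilities: [22/118, 51/118, 45/118] ≈ [0.1864, 0.4322, 0.3814]
H = -((22/118)·log₂(22/118) + (51/118)·log₂(51/118) + (45/118)·log₂(45/118))
  = 1.5052 bits

1.5052 bits


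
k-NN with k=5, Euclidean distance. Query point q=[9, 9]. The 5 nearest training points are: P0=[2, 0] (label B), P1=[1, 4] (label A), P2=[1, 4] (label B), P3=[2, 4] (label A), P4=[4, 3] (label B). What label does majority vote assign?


d(q,P0) = 11.4018  (label B)
d(q,P1) = 9.434  (label A)
d(q,P2) = 9.434  (label B)
d(q,P3) = 8.6023  (label A)
d(q,P4) = 7.8102  (label B)
Votes: A=2, B=3
Majority → B

B


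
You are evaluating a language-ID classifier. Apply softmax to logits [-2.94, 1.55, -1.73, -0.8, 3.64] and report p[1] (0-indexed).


Exponentials: e^-2.94=0.0529, e^1.55=4.7115, e^-1.73=0.1773, e^-0.8=0.4493, e^3.64=38.0918
Sum = 43.4828
Softmax = [0.0012, 0.1084, 0.0041, 0.0103, 0.876]
p[1] = 4.7115/43.4828 = 0.1084

0.1084


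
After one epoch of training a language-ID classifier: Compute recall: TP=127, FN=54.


Recall = TP/(TP+FN)
= 127/(127+54)
= 127/181 = 70.17%

70.17%


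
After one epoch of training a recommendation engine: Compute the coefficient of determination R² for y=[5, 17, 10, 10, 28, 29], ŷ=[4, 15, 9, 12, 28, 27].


ȳ = 16.5
SS_res = Σ(y-ŷ)² = 14
SS_tot = Σ(y-ȳ)² = 505.5
R² = 1 - SS_res/SS_tot = 1 - 0.0277 = 0.9723

0.9723


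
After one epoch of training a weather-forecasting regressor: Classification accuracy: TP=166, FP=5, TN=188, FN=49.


Accuracy = (TP+TN)/(TP+TN+FP+FN)
= (166+188)/(408)
= 354/408 = 86.76%

86.76%


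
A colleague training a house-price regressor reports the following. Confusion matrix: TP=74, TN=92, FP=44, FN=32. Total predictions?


Total = TP + TN + FP + FN
= 74 + 92 + 44 + 32
= 242
(Predicted positive: 118, predicted negative: 124)

242


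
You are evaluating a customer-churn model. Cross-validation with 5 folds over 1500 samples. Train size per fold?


Fold size = 1500/5 = 300
Training per fold = 1500 - 300 = 1200

1200


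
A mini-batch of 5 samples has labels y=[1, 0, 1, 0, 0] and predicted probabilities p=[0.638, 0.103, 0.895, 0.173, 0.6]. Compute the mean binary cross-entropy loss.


L[0] = -ln(0.638) = 0.4494
L[1] = -ln(1-0.103) = -ln(0.897) = 0.1087
L[2] = -ln(0.895) = 0.1109
L[3] = -ln(1-0.173) = -ln(0.827) = 0.19
L[4] = -ln(1-0.6) = -ln(0.4) = 0.9163
mean = (0.4494 + 0.1087 + 0.1109 + 0.19 + 0.9163)/5 = 0.3551

0.3551


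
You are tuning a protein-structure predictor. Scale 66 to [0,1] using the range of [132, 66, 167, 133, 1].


min=1, max=167
(66-1)/(167-1) = 65/166 = 0.3916

0.3916


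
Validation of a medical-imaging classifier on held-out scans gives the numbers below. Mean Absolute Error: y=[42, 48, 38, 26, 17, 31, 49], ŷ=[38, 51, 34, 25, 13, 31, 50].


Absolute errors: |42-38|=4, |48-51|=3, |38-34|=4, |26-25|=1, |17-13|=4, |31-31|=0, |49-50|=1
Sum = 17
MAE = 17/7 = 17/7

17/7


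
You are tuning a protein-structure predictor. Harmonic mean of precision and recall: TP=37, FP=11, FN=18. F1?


Precision = 37/48 = 0.7708
Recall = 37/55 = 0.6727
F1 = 2·P·R/(P+R) = 2·TP/(2·TP+FP+FN) = 74/(74+11+18) = 74/103 = 0.7184

0.7184


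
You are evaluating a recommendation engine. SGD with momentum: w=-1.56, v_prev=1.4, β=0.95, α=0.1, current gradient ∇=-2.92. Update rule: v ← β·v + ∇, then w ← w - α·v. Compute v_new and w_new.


v_new = 0.95·1.4 - 2.92 = 1.33 - 2.92 = -1.59
w_new = -1.56 - 0.1·-1.59 = -1.56 + 0.159 = -1.401

v_new=-1.59, w_new=-1.401


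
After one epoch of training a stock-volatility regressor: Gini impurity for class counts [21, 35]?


Probabilities: [21/56, 35/56] ≈ [0.375, 0.625]
Σpᵢ² = (441 + 1225)/56² = 1666/3136
Gini = 1 - Σpᵢ² = 1 - 1666/3136 = 0.4688

0.4688


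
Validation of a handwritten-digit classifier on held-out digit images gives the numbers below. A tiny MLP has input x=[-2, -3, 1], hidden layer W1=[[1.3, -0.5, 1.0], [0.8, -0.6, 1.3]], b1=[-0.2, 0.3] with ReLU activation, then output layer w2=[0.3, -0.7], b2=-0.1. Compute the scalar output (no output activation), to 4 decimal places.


z1[0] = (1.3)·(-2) + (-0.5)·(-3) + (1.0)·(1) - 0.2 = -0.3
z1[1] = (0.8)·(-2) + (-0.6)·(-3) + (1.3)·(1) + 0.3 = 1.8
h = ReLU(z1) = [0.0, 1.8]
output = (0.3)·(0.0) + (-0.7)·(1.8) - 0.1 = -1.36

-1.36


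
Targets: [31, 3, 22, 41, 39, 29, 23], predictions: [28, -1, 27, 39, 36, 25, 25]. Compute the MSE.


Squared errors: (31-28)²=9, (3+ 1)²=16, (22-27)²=25, (41-39)²=4, (39-36)²=9, (29-25)²=16, (23-25)²=4
Sum = 83
MSE = 83/7 = 83/7

83/7


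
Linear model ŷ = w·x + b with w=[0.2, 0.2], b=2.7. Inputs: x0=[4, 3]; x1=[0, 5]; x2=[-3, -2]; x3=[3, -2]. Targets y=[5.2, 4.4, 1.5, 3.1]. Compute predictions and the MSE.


ŷ0 = (0.2)·(4) + (0.2)·(3) + 2.7 = 4.1
ŷ1 = (0.2)·(0) + (0.2)·(5) + 2.7 = 3.7
ŷ2 = (0.2)·(-3) + (0.2)·(-2) + 2.7 = 1.7
ŷ3 = (0.2)·(3) + (0.2)·(-2) + 2.7 = 2.9
errors² = [1.21, 0.49, 0.04, 0.04]
MSE = 1.7800/4 = 0.445

0.445


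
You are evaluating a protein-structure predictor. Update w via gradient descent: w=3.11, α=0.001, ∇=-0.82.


w_new = w - α·∇
= 3.11 - 0.001·-0.82
= 3.11 + 0.00082
= 3.11082

3.11082


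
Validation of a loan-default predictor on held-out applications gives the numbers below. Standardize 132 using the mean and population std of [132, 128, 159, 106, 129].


μ = 130.8, σ = 16.8689
z = (132 - 130.8)/16.8689 = 0.0711

0.0711


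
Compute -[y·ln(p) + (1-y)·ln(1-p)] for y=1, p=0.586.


BCE = -[y·ln(p) + (1-y)·ln(1-p)]
= -1·ln(0.586) - 0
= -ln(0.586) = 0.5344

0.5344


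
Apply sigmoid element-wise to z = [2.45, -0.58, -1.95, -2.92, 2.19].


σ(2.45) = 1/(1+e^-2.45) = 0.9206
σ(-0.58) = 1/(1+e^0.58) = 0.3589
σ(-1.95) = 1/(1+e^1.95) = 0.1246
σ(-2.92) = 1/(1+e^2.92) = 0.0512
σ(2.19) = 1/(1+e^-2.19) = 0.8993
result = [0.9206, 0.3589, 0.1246, 0.0512, 0.8993]

[0.9206, 0.3589, 0.1246, 0.0512, 0.8993]


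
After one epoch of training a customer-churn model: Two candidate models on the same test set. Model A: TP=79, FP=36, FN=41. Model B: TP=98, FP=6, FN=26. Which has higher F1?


Model A: P=79/115=0.687, R=79/120=0.6583, F1=2PR/(P+R)=2TP/(2TP+FP+FN)=158/235=0.6723
Model B: P=98/104=0.9423, R=98/124=0.7903, F1=2PR/(P+R)=2TP/(2TP+FP+FN)=196/228=0.8596
0.6723 < 0.8596 → Model B

Model B


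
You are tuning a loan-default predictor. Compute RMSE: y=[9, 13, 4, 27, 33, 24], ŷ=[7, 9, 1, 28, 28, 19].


MSE = 80/6 = 13.3333
RMSE = √(80/6) = 3.6515

3.6515


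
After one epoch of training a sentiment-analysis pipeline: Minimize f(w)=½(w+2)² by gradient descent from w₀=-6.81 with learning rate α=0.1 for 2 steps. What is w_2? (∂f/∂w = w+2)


step 1: grad = -6.81+2 = -4.81; w = -6.81 - 0.1·(-4.81) = -6.329
step 2: grad = -6.329+2 = -4.329; w = -6.329 - 0.1·(-4.329) = -5.8961

-5.8961


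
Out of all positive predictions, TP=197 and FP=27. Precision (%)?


Precision = TP/(TP+FP)
= 197/(197+27)
= 197/224 = 87.95%

87.95%


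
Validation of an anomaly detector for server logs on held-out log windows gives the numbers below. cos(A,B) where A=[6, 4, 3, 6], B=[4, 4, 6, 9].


A·B = 6·4 + 4·4 + 3·6 + 6·9 = 112
‖A‖ = √97 = 9.8489, ‖B‖ = √149 = 12.2066
cos = 112/(√97·√149) = 112/√14453 = 0.9316

0.9316


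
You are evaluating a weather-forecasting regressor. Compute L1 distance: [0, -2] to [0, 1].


d = |0-0| + |-2-1|
  = 0 + 3
  = 3

3


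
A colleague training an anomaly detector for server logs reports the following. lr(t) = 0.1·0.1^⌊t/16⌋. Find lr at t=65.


n_drops = ⌊65/16⌋ = 4
lr = 0.1·0.1^4 = 0.1·0.0001 = 0.00001

0.00001


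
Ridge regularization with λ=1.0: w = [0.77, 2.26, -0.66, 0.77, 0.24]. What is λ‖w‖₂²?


‖w‖₂² = (0.77)² + (2.26)² + (-0.66)² + (0.77)² + (0.24)²
     = 0.5929 + 5.1076 + 0.4356 + 0.5929 + 0.0576
     = 6.7866
λ·‖w‖₂² = 1.0·6.7866 = 6.7866

6.7866


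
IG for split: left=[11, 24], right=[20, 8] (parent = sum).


Parent = [31, 32], H_parent = 0.9998
H_left = 0.8981 (n=35), H_right = 0.8631 (n=28)
H_children = (35/63)·0.8981 + (28/63)·0.8631 = 0.8825
IG = 0.9998 - 0.8825 = 0.1173

0.1173


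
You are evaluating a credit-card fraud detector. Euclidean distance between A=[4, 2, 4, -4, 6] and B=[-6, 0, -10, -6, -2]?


d = √((4+ 6)² + (2-0)² + (4+ 10)² + (-4+ 6)² + (6+ 2)²)
  = √(100 + 4 + 196 + 4 + 64)
  = √368 = 19.1833

19.1833


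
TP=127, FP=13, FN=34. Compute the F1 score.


Precision = 127/140 = 0.9071
Recall = 127/161 = 0.7888
F1 = 2·P·R/(P+R) = 2·TP/(2·TP+FP+FN) = 254/(254+13+34) = 254/301 = 0.8439

0.8439


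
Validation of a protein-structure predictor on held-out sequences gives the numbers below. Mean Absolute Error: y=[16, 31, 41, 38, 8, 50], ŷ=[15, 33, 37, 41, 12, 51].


Absolute errors: |16-15|=1, |31-33|=2, |41-37|=4, |38-41|=3, |8-12|=4, |50-51|=1
Sum = 15
MAE = 15/6 = 5/2

5/2


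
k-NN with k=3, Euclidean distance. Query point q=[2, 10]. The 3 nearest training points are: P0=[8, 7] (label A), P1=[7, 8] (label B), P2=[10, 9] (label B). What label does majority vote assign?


d(q,P0) = 6.7082  (label A)
d(q,P1) = 5.3852  (label B)
d(q,P2) = 8.0623  (label B)
Votes: A=1, B=2
Majority → B

B


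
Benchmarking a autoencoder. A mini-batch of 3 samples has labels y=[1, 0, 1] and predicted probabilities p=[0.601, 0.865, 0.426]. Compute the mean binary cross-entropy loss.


L[0] = -ln(0.601) = 0.5092
L[1] = -ln(1-0.865) = -ln(0.135) = 2.0025
L[2] = -ln(0.426) = 0.8533
mean = (0.5092 + 2.0025 + 0.8533)/3 = 1.1217

1.1217


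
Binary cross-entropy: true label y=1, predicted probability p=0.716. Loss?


BCE = -[y·ln(p) + (1-y)·ln(1-p)]
= -1·ln(0.716) - 0
= -ln(0.716) = 0.3341

0.3341


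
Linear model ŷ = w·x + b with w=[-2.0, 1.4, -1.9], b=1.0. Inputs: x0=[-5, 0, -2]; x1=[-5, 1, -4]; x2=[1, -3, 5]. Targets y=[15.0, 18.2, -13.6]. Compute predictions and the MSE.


ŷ0 = (-2.0)·(-5) + (1.4)·(0) + (-1.9)·(-2) + 1.0 = 14.8
ŷ1 = (-2.0)·(-5) + (1.4)·(1) + (-1.9)·(-4) + 1.0 = 20.0
ŷ2 = (-2.0)·(1) + (1.4)·(-3) + (-1.9)·(5) + 1.0 = -14.7
errors² = [0.04, 3.24, 1.21]
MSE = 4.4900/3 = 1.4967

1.4967


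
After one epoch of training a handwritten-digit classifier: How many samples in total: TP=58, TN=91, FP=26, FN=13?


Total = TP + TN + FP + FN
= 58 + 91 + 26 + 13
= 188
(Predicted positive: 84, predicted negative: 104)

188


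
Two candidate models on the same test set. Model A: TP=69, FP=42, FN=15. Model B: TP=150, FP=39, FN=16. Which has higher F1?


Model A: P=69/111=0.6216, R=69/84=0.8214, F1=2PR/(P+R)=2TP/(2TP+FP+FN)=138/195=0.7077
Model B: P=150/189=0.7937, R=150/166=0.9036, F1=2PR/(P+R)=2TP/(2TP+FP+FN)=300/355=0.8451
0.7077 < 0.8451 → Model B

Model B


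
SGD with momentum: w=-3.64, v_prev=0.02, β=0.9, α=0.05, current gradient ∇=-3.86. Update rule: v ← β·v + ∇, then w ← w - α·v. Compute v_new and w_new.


v_new = 0.9·0.02 - 3.86 = 0.018 - 3.86 = -3.842
w_new = -3.64 - 0.05·-3.842 = -3.64 + 0.1921 = -3.4479

v_new=-3.842, w_new=-3.4479


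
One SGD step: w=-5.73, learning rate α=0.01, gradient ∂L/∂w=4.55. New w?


w_new = w - α·∇
= -5.73 - 0.01·4.55
= -5.73 - 0.0455
= -5.7755

-5.7755


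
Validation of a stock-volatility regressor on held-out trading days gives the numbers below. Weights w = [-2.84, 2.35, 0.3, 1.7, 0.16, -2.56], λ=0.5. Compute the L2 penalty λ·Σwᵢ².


‖w‖₂² = (-2.84)² + (2.35)² + (0.3)² + (1.7)² + (0.16)² + (-2.56)²
     = 8.0656 + 5.5225 + 0.09 + 2.89 + 0.0256 + 6.5536
     = 23.1473
λ·‖w‖₂² = 0.5·23.1473 = 11.57365

11.57365


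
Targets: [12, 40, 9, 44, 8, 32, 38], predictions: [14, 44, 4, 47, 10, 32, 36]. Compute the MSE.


Squared errors: (12-14)²=4, (40-44)²=16, (9-4)²=25, (44-47)²=9, (8-10)²=4, (32-32)²=0, (38-36)²=4
Sum = 62
MSE = 62/7 = 62/7

62/7


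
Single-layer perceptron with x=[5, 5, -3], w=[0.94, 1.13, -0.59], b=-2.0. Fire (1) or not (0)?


z = (5)·(0.94) + (5)·(1.13) + (-3)·(-0.59) - 2.0
  = 10.12
step(z) = 1 (z≥0)

1


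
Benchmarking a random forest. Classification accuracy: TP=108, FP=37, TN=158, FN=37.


Accuracy = (TP+TN)/(TP+TN+FP+FN)
= (108+158)/(340)
= 266/340 = 78.24%

78.24%


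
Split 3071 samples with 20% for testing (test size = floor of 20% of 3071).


Test = ⌊3071·20/100⌋ = 614
Train = 3071 - 614 = 2457

Train: 2457, Test: 614


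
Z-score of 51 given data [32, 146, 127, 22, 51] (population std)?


μ = 75.6, σ = 50.9455
z = (51 - 75.6)/50.9455 = -0.4829

-0.4829


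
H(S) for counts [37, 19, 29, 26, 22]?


Probabilities: [37/133, 19/133, 29/133, 26/133, 22/133] ≈ [0.2782, 0.1429, 0.218, 0.1955, 0.1654]
H = -((37/133)·log₂(37/133) + (19/133)·log₂(19/133) + (29/133)·log₂(29/133) + (26/133)·log₂(26/133) + (22/133)·log₂(22/133))
  = 2.2834 bits

2.2834 bits


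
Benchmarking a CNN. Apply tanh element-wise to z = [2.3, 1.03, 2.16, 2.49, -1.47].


tanh(2.3) = 0.9801
tanh(1.03) = 0.7739
tanh(2.16) = 0.9737
tanh(2.49) = 0.9863
tanh(-1.47) = -0.8996
result = [0.9801, 0.7739, 0.9737, 0.9863, -0.8996]

[0.9801, 0.7739, 0.9737, 0.9863, -0.8996]


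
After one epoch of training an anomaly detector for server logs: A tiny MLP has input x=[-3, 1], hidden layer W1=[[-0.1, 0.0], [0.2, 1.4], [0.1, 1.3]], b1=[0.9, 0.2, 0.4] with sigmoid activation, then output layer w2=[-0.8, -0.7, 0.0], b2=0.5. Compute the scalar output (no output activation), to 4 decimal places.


z1[0] = (-0.1)·(-3) + (0.0)·(1) + 0.9 = 1.2
z1[1] = (0.2)·(-3) + (1.4)·(1) + 0.2 = 1.0
z1[2] = (0.1)·(-3) + (1.3)·(1) + 0.4 = 1.4
h = sigmoid(z1) = [0.7685, 0.7311, 0.8022]
output = (-0.8)·(0.7685) + (-0.7)·(0.7311) + (0.0)·(0.8022) + 0.5 = -0.6266

-0.6266


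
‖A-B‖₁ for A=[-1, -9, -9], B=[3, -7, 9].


d = |-1-3| + |-9+ 7| + |-9-9|
  = 4 + 2 + 18
  = 24

24


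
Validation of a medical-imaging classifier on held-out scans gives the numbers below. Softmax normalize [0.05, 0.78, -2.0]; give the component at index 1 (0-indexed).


Exponentials: e^0.05=1.0513, e^0.78=2.1815, e^-2.0=0.1353
Sum = 3.3681
Softmax = [0.3121, 0.6477, 0.0402]
p[1] = 2.1815/3.3681 = 0.6477

0.6477


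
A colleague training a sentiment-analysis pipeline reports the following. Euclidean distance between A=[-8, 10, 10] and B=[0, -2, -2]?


d = √((-8-0)² + (10+ 2)² + (10+ 2)²)
  = √(64 + 144 + 144)
  = √352 = 18.7617

18.7617


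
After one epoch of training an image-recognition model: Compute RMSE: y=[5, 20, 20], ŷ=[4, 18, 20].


MSE = 5/3 = 1.6667
RMSE = √(5/3) = 1.291

1.291


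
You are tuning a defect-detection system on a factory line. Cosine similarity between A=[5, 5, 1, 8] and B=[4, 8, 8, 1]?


A·B = 5·4 + 5·8 + 1·8 + 8·1 = 76
‖A‖ = √115 = 10.7238, ‖B‖ = √145 = 12.0416
cos = 76/(√115·√145) = 76/√16675 = 0.5885

0.5885


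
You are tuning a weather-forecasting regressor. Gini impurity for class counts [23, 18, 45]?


Probabilities: [23/86, 18/86, 45/86] ≈ [0.2674, 0.2093, 0.5233]
Σpᵢ² = (529 + 324 + 2025)/86² = 2878/7396
Gini = 1 - Σpᵢ² = 1 - 2878/7396 = 0.6109

0.6109


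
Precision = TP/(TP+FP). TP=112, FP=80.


Precision = TP/(TP+FP)
= 112/(112+80)
= 112/192 = 58.33%

58.33%


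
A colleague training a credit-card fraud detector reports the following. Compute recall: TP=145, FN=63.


Recall = TP/(TP+FN)
= 145/(145+63)
= 145/208 = 69.71%

69.71%


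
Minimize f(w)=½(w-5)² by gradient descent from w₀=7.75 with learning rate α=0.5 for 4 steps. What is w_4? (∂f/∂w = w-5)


step 1: grad = 7.75-5 = 2.75; w = 7.75 - 0.5·(2.75) = 6.375
step 2: grad = 6.375-5 = 1.375; w = 6.375 - 0.5·(1.375) = 5.6875
step 3: grad = 5.6875-5 = 0.6875; w = 5.6875 - 0.5·(0.6875) = 5.34375
step 4: grad = 5.34375-5 = 0.34375; w = 5.34375 - 0.5·(0.34375) = 5.171875

5.171875


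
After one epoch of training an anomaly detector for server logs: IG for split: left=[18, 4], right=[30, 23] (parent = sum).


Parent = [48, 27], H_parent = 0.9427
H_left = 0.684 (n=22), H_right = 0.9874 (n=53)
H_children = (22/75)·0.684 + (53/75)·0.9874 = 0.8984
IG = 0.9427 - 0.8984 = 0.0443

0.0443


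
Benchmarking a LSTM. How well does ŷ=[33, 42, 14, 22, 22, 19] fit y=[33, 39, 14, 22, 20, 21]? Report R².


ȳ = 24.8333
SS_res = Σ(y-ŷ)² = 17
SS_tot = Σ(y-ȳ)² = 430.83
R² = 1 - SS_res/SS_tot = 1 - 0.0395 = 0.9605

0.9605


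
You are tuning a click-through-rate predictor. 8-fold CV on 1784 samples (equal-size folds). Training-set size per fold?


Fold size = 1784/8 = 223
Training per fold = 1784 - 223 = 1561

1561


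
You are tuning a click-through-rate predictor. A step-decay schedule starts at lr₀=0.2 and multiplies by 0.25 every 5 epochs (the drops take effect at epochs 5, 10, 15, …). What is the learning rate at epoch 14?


n_drops = ⌊14/5⌋ = 2
lr = 0.2·0.25^2 = 0.2·0.0625 = 0.0125

0.0125


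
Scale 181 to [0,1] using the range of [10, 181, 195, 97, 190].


min=10, max=195
(181-10)/(195-10) = 171/185 = 0.9243

0.9243


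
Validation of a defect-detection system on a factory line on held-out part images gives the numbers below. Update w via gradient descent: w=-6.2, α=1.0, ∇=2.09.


w_new = w - α·∇
= -6.2 - 1.0·2.09
= -6.2 - 2.09
= -8.29

-8.29


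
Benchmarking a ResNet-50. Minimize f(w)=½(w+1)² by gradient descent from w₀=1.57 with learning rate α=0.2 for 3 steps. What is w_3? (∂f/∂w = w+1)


step 1: grad = 1.57+1 = 2.57; w = 1.57 - 0.2·(2.57) = 1.056
step 2: grad = 1.056+1 = 2.056; w = 1.056 - 0.2·(2.056) = 0.6448
step 3: grad = 0.6448+1 = 1.6448; w = 0.6448 - 0.2·(1.6448) = 0.31584

0.31584


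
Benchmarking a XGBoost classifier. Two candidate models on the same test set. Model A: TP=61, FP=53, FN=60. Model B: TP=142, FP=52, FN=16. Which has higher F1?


Model A: P=61/114=0.5351, R=61/121=0.5041, F1=2PR/(P+R)=2TP/(2TP+FP+FN)=122/235=0.5191
Model B: P=142/194=0.732, R=142/158=0.8987, F1=2PR/(P+R)=2TP/(2TP+FP+FN)=284/352=0.8068
0.5191 < 0.8068 → Model B

Model B


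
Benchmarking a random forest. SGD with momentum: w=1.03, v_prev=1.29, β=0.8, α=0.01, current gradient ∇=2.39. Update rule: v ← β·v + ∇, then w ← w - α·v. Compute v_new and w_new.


v_new = 0.8·1.29 + 2.39 = 1.032 + 2.39 = 3.422
w_new = 1.03 - 0.01·3.422 = 1.03 - 0.03422 = 0.99578

v_new=3.422, w_new=0.99578


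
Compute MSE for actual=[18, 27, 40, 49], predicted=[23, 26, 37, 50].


Squared errors: (18-23)²=25, (27-26)²=1, (40-37)²=9, (49-50)²=1
Sum = 36
MSE = 36/4 = 9

9


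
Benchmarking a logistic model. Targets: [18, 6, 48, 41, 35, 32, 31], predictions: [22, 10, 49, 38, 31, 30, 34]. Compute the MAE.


Absolute errors: |18-22|=4, |6-10|=4, |48-49|=1, |41-38|=3, |35-31|=4, |32-30|=2, |31-34|=3
Sum = 21
MAE = 21/7 = 3

3


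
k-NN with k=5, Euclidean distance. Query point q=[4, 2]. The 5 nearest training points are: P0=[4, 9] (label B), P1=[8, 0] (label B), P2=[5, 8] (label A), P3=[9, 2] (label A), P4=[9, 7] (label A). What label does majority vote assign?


d(q,P0) = 7.0  (label B)
d(q,P1) = 4.4721  (label B)
d(q,P2) = 6.0828  (label A)
d(q,P3) = 5.0  (label A)
d(q,P4) = 7.0711  (label A)
Votes: A=3, B=2
Majority → A

A


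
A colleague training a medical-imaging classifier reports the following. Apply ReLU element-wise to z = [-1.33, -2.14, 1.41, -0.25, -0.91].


ReLU(-1.33) = max(0, -1.33) = 0.0
ReLU(-2.14) = max(0, -2.14) = 0.0
ReLU(1.41) = max(0, 1.41) = 1.41
ReLU(-0.25) = max(0, -0.25) = 0.0
ReLU(-0.91) = max(0, -0.91) = 0.0
result = [0.0, 0.0, 1.41, 0.0, 0.0]

[0.0, 0.0, 1.41, 0.0, 0.0]


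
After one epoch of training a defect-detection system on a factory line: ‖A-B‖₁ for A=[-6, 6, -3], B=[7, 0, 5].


d = |-6-7| + |6-0| + |-3-5|
  = 13 + 6 + 8
  = 27

27


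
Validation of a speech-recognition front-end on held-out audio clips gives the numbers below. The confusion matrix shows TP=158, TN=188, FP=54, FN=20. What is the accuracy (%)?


Accuracy = (TP+TN)/(TP+TN+FP+FN)
= (158+188)/(420)
= 346/420 = 82.38%

82.38%


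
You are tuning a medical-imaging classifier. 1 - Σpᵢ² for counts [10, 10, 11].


Probabilities: [10/31, 10/31, 11/31] ≈ [0.3226, 0.3226, 0.3548]
Σpᵢ² = (100 + 100 + 121)/31² = 321/961
Gini = 1 - Σpᵢ² = 1 - 321/961 = 0.666

0.666


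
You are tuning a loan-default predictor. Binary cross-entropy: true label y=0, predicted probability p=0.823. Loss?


BCE = -[y·ln(p) + (1-y)·ln(1-p)]
= -0 - 1·ln(1-0.823)
= -ln(0.177) = 1.7316

1.7316


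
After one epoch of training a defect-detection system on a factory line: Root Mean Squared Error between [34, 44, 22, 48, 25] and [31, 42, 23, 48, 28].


MSE = 23/5 = 4.6
RMSE = √(23/5) = 2.1448

2.1448


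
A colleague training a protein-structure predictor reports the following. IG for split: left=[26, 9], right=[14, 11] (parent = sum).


Parent = [40, 20], H_parent = 0.9183
H_left = 0.8224 (n=35), H_right = 0.9896 (n=25)
H_children = (35/60)·0.8224 + (25/60)·0.9896 = 0.8921
IG = 0.9183 - 0.8921 = 0.0262

0.0262


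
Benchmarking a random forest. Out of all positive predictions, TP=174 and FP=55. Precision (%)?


Precision = TP/(TP+FP)
= 174/(174+55)
= 174/229 = 75.98%

75.98%


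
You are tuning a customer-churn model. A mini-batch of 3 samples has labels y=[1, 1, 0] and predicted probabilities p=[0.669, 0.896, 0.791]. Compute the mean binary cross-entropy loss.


L[0] = -ln(0.669) = 0.402
L[1] = -ln(0.896) = 0.1098
L[2] = -ln(1-0.791) = -ln(0.209) = 1.5654
mean = (0.402 + 0.1098 + 1.5654)/3 = 0.6924

0.6924


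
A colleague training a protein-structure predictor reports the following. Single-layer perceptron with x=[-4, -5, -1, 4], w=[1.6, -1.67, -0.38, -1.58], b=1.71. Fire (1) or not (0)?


z = (-4)·(1.6) + (-5)·(-1.67) + (-1)·(-0.38) + (4)·(-1.58) + 1.71
  = -2.28
step(z) = 0 (z<0)

0


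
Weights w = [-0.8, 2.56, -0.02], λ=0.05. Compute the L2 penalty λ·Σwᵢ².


‖w‖₂² = (-0.8)² + (2.56)² + (-0.02)²
     = 0.64 + 6.5536 + 0.0004
     = 7.194
λ·‖w‖₂² = 0.05·7.194 = 0.3597

0.3597


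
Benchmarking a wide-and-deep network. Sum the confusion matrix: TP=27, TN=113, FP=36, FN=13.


Total = TP + TN + FP + FN
= 27 + 113 + 36 + 13
= 189
(Predicted positive: 63, predicted negative: 126)

189


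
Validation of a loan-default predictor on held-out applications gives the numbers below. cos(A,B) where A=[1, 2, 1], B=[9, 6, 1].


A·B = 1·9 + 2·6 + 1·1 = 22
‖A‖ = √6 = 2.4495, ‖B‖ = √118 = 10.8628
cos = 22/(√6·√118) = 22/√708 = 0.8268

0.8268


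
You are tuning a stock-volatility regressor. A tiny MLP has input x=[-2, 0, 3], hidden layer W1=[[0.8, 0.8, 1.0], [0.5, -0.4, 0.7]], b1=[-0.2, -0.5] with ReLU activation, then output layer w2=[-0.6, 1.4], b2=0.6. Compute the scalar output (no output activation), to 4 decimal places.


z1[0] = (0.8)·(-2) + (0.8)·(0) + (1.0)·(3) - 0.2 = 1.2
z1[1] = (0.5)·(-2) + (-0.4)·(0) + (0.7)·(3) - 0.5 = 0.6
h = ReLU(z1) = [1.2, 0.6]
output = (-0.6)·(1.2) + (1.4)·(0.6) + 0.6 = 0.72

0.72


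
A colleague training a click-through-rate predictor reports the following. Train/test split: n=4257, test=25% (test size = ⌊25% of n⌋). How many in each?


Test = ⌊4257·25/100⌋ = 1064
Train = 4257 - 1064 = 3193

Train: 3193, Test: 1064


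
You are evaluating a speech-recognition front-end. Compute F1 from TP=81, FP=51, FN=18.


Precision = 81/132 = 0.6136
Recall = 81/99 = 0.8182
F1 = 2·P·R/(P+R) = 2·TP/(2·TP+FP+FN) = 162/(162+51+18) = 162/231 = 0.7013

0.7013


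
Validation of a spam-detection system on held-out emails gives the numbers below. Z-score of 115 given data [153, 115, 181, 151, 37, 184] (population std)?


μ = 136.8333, σ = 50.1345
z = (115 - 136.8333)/50.1345 = -0.4355

-0.4355


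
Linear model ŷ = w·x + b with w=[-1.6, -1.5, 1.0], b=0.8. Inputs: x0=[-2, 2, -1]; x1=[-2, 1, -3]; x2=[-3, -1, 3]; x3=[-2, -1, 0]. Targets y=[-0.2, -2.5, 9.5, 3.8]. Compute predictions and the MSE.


ŷ0 = (-1.6)·(-2) + (-1.5)·(2) + (1.0)·(-1) + 0.8 = 0.0
ŷ1 = (-1.6)·(-2) + (-1.5)·(1) + (1.0)·(-3) + 0.8 = -0.5
ŷ2 = (-1.6)·(-3) + (-1.5)·(-1) + (1.0)·(3) + 0.8 = 10.1
ŷ3 = (-1.6)·(-2) + (-1.5)·(-1) + (1.0)·(0) + 0.8 = 5.5
errors² = [0.04, 4.0, 0.36, 2.89]
MSE = 7.2900/4 = 1.8225

1.8225


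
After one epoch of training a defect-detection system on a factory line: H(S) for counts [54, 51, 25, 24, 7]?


Probabilities: [54/161, 51/161, 25/161, 24/161, 7/161] ≈ [0.3354, 0.3168, 0.1553, 0.1491, 0.0435]
H = -((54/161)·log₂(54/161) + (51/161)·log₂(51/161) + (25/161)·log₂(25/161) + (24/161)·log₂(24/161) + (7/161)·log₂(7/161))
  = 2.0772 bits

2.0772 bits


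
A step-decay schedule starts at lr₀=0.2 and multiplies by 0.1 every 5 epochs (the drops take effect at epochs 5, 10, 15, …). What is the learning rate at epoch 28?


n_drops = ⌊28/5⌋ = 5
lr = 0.2·0.1^5 = 0.2·0.00001 = 0.000002

0.000002


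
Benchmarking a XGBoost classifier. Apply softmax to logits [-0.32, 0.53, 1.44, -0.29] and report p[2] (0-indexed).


Exponentials: e^-0.32=0.7261, e^0.53=1.6989, e^1.44=4.2207, e^-0.29=0.7483
Sum = 7.394
Softmax = [0.0982, 0.2298, 0.5708, 0.1012]
p[2] = 4.2207/7.394 = 0.5708

0.5708


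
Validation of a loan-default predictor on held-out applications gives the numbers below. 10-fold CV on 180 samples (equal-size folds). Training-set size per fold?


Fold size = 180/10 = 18
Training per fold = 180 - 18 = 162

162


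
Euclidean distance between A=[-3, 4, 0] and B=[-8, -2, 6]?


d = √((-3+ 8)² + (4+ 2)² + (0-6)²)
  = √(25 + 36 + 36)
  = √97 = 9.8489

9.8489


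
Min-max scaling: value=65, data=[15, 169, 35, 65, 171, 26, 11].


min=11, max=171
(65-11)/(171-11) = 54/160 = 0.3375

0.3375


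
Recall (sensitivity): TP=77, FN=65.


Recall = TP/(TP+FN)
= 77/(77+65)
= 77/142 = 54.23%

54.23%


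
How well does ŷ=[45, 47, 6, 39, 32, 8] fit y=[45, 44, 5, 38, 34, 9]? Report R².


ȳ = 29.1667
SS_res = Σ(y-ŷ)² = 16
SS_tot = Σ(y-ȳ)² = 1562.83
R² = 1 - SS_res/SS_tot = 1 - 0.0102 = 0.9898

0.9898


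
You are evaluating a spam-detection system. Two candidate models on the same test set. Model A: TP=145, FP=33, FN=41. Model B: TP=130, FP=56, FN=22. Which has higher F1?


Model A: P=145/178=0.8146, R=145/186=0.7796, F1=2PR/(P+R)=2TP/(2TP+FP+FN)=290/364=0.7967
Model B: P=130/186=0.6989, R=130/152=0.8553, F1=2PR/(P+R)=2TP/(2TP+FP+FN)=260/338=0.7692
0.7967 > 0.7692 → Model A

Model A


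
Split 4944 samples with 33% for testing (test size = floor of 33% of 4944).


Test = ⌊4944·33/100⌋ = 1631
Train = 4944 - 1631 = 3313

Train: 3313, Test: 1631


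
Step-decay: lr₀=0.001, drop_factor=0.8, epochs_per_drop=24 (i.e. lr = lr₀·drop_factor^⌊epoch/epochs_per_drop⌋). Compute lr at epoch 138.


n_drops = ⌊138/24⌋ = 5
lr = 0.001·0.8^5 = 0.001·0.32768 = 0.00032768

0.00032768


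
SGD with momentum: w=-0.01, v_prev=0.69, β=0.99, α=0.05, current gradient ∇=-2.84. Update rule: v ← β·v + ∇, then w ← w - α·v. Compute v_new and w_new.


v_new = 0.99·0.69 - 2.84 = 0.6831 - 2.84 = -2.1569
w_new = -0.01 - 0.05·-2.1569 = -0.01 + 0.107845 = 0.097845

v_new=-2.1569, w_new=0.097845


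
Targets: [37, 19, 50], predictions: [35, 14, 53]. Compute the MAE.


Absolute errors: |37-35|=2, |19-14|=5, |50-53|=3
Sum = 10
MAE = 10/3 = 10/3

10/3


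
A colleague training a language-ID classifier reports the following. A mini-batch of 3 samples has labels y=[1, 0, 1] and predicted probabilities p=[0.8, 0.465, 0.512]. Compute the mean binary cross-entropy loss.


L[0] = -ln(0.8) = 0.2231
L[1] = -ln(1-0.465) = -ln(0.535) = 0.6255
L[2] = -ln(0.512) = 0.6694
mean = (0.2231 + 0.6255 + 0.6694)/3 = 0.506

0.506


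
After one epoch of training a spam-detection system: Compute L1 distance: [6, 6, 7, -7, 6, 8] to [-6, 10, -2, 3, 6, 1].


d = |6+ 6| + |6-10| + |7+ 2| + |-7-3| + |6-6| + |8-1|
  = 12 + 4 + 9 + 10 + 0 + 7
  = 42

42


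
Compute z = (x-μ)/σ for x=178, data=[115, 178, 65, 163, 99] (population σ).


μ = 124, σ = 41.5307
z = (178 - 124)/41.5307 = 1.3002

1.3002


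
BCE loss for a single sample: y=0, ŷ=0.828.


BCE = -[y·ln(p) + (1-y)·ln(1-p)]
= -0 - 1·ln(1-0.828)
= -ln(0.172) = 1.7603

1.7603


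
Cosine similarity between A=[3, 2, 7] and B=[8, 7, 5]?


A·B = 3·8 + 2·7 + 7·5 = 73
‖A‖ = √62 = 7.874, ‖B‖ = √138 = 11.7473
cos = 73/(√62·√138) = 73/√8556 = 0.7892

0.7892


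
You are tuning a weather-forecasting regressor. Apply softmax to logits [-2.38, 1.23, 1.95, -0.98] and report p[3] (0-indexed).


Exponentials: e^-2.38=0.0926, e^1.23=3.4212, e^1.95=7.0287, e^-0.98=0.3753
Sum = 10.9178
Softmax = [0.0085, 0.3134, 0.6438, 0.0344]
p[3] = 0.3753/10.9178 = 0.0344

0.0344


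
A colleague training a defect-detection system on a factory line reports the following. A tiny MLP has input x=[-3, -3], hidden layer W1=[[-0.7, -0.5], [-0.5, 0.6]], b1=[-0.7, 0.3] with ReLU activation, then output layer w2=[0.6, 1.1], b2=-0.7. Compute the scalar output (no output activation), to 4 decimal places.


z1[0] = (-0.7)·(-3) + (-0.5)·(-3) - 0.7 = 2.9
z1[1] = (-0.5)·(-3) + (0.6)·(-3) + 0.3 = 0.0
h = ReLU(z1) = [2.9, 0.0]
output = (0.6)·(2.9) + (1.1)·(0.0) - 0.7 = 1.04

1.04


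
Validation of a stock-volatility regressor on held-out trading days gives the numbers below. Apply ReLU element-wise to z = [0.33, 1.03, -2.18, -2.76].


ReLU(0.33) = max(0, 0.33) = 0.33
ReLU(1.03) = max(0, 1.03) = 1.03
ReLU(-2.18) = max(0, -2.18) = 0.0
ReLU(-2.76) = max(0, -2.76) = 0.0
result = [0.33, 1.03, 0.0, 0.0]

[0.33, 1.03, 0.0, 0.0]


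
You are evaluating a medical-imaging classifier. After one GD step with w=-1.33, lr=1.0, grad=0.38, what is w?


w_new = w - α·∇
= -1.33 - 1.0·0.38
= -1.33 - 0.38
= -1.71

-1.71


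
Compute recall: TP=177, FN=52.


Recall = TP/(TP+FN)
= 177/(177+52)
= 177/229 = 77.29%

77.29%


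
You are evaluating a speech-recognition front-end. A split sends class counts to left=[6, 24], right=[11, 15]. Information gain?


Parent = [17, 39], H_parent = 0.8856
H_left = 0.7219 (n=30), H_right = 0.9829 (n=26)
H_children = (30/56)·0.7219 + (26/56)·0.9829 = 0.8431
IG = 0.8856 - 0.8431 = 0.0425

0.0425
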